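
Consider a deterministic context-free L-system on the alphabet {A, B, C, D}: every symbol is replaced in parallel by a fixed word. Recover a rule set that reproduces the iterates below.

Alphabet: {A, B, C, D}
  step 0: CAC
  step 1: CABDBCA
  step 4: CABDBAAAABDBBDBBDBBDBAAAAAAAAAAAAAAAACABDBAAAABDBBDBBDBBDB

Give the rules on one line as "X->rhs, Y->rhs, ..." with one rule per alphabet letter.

  step 0 ⇒ step 1: CAC ⇒ CA·BDB·CA
    A ↦ BDB
    C ↦ CA
    B ↦ A  (constrained at step 1)
    D ↦ AA  (constrained at step 1)

A->BDB, B->A, C->CA, D->AA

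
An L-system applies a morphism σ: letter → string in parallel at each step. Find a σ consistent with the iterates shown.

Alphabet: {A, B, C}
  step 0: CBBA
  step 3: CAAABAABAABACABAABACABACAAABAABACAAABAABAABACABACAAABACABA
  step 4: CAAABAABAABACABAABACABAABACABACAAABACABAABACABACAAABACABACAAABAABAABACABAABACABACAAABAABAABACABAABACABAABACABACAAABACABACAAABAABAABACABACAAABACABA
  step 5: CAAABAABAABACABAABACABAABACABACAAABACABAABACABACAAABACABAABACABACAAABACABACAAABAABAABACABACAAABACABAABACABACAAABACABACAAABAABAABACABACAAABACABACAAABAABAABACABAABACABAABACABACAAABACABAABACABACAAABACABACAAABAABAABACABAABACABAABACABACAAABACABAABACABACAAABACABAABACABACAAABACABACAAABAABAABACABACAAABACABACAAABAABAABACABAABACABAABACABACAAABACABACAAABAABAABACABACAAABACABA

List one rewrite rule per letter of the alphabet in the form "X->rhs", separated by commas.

A->ABA, B->C, C->CAA

  step 4 ⇒ step 5: CAAABAABAABACABAABACABAABACABACAAABACABAABACABACAAABACABACAAABAABAABACABAABACABACAAABAABAABACABAABACABAABACABACAAABACABACAAABAABAABACABACAAABACABA ⇒ CAA·ABA·ABA·ABA·C·ABA·ABA·C·ABA·ABA·C·ABA·CAA·ABA·C·ABA·ABA·C·ABA·CAA·ABA·C·ABA·ABA·C·ABA·CAA·ABA·C·ABA·CAA·ABA·ABA·ABA·C·ABA·CAA·ABA·C·ABA·ABA·C·ABA·CAA·ABA·C·ABA·CAA·ABA·ABA·ABA·C·ABA·CAA·ABA·C·ABA·CAA·ABA·ABA·ABA·C·ABA·ABA·C·ABA·ABA·C·ABA·CAA·ABA·C·ABA·ABA·C·ABA·CAA·ABA·C·ABA·CAA·ABA·ABA·ABA·C·ABA·ABA·C·ABA·ABA·C·ABA·CAA·ABA·C·ABA·ABA·C·ABA·CAA·ABA·C·ABA·ABA·C·ABA·CAA·ABA·C·ABA·CAA·ABA·ABA·ABA·C·ABA·CAA·ABA·C·ABA·CAA·ABA·ABA·ABA·C·ABA·ABA·C·ABA·ABA·C·ABA·CAA·ABA·C·ABA·CAA·ABA·ABA·ABA·C·ABA·CAA·ABA·C·ABA
    A ↦ ABA
    B ↦ C
    C ↦ CAA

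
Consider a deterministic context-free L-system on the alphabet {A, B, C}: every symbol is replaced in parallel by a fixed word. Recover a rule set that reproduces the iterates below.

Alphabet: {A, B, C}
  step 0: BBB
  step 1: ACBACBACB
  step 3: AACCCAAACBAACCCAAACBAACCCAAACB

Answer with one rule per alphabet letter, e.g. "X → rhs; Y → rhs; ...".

  step 0 ⇒ step 1: BBB ⇒ ACB·ACB·ACB
    B ↦ ACB
    A ↦ C  (constrained at step 1)
    C ↦ AA  (constrained at step 1)

A->C, B->ACB, C->AA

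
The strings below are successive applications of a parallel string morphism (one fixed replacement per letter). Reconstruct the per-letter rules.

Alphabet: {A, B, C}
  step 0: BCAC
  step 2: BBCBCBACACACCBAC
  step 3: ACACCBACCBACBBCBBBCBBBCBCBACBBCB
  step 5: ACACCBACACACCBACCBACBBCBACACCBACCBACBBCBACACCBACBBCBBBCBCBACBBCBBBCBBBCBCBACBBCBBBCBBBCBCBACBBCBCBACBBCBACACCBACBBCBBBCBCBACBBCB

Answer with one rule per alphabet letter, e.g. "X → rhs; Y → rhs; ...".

  step 2 ⇒ step 3: BBCBCBACACACCBAC ⇒ AC·AC·CB·AC·CB·AC·BB·CB·BB·CB·BB·CB·CB·AC·BB·CB
    A ↦ BB
    B ↦ AC
    C ↦ CB

A->BB, B->AC, C->CB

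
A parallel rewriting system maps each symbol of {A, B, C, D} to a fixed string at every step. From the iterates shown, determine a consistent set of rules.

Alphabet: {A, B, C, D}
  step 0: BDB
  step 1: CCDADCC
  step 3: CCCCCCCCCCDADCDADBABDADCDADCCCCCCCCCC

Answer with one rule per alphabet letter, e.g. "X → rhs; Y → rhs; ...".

A->C, B->CC, C->BAB, D->DAD

  step 0 ⇒ step 1: BDB ⇒ CC·DAD·CC
    B ↦ CC
    D ↦ DAD
    A ↦ C  (constrained at step 1)
    C ↦ BAB  (constrained at step 1)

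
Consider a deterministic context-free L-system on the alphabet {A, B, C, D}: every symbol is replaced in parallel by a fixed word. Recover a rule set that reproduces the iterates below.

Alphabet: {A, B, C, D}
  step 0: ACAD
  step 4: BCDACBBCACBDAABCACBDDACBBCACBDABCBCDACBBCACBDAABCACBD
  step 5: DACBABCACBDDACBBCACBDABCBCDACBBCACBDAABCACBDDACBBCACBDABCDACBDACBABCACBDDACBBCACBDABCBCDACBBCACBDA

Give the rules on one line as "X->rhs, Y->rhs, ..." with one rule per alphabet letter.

A->BC, B->D, C->ACB, D->A

  step 4 ⇒ step 5: BCDACBBCACBDAABCACBDDACBBCACBDABCBCDACBBCACBDAABCACBD ⇒ D·ACB·A·BC·ACB·D·D·ACB·BC·ACB·D·A·BC·BC·D·ACB·BC·ACB·D·A·A·BC·ACB·D·D·ACB·BC·ACB·D·A·BC·D·ACB·D·ACB·A·BC·ACB·D·D·ACB·BC·ACB·D·A·BC·BC·D·ACB·BC·ACB·D·A
    A ↦ BC
    B ↦ D
    C ↦ ACB
    D ↦ A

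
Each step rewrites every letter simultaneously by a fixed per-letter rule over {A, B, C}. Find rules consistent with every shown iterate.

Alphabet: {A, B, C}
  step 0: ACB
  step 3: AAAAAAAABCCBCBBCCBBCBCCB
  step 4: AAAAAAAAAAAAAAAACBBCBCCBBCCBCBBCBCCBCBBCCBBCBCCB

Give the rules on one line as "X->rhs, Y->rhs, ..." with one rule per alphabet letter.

  step 3 ⇒ step 4: AAAAAAAABCCBCBBCCBBCBCCB ⇒ AA·AA·AA·AA·AA·AA·AA·AA·CB·BC·BC·CB·BC·CB·CB·BC·BC·CB·CB·BC·CB·BC·BC·CB
    A ↦ AA
    B ↦ CB
    C ↦ BC

A->AA, B->CB, C->BC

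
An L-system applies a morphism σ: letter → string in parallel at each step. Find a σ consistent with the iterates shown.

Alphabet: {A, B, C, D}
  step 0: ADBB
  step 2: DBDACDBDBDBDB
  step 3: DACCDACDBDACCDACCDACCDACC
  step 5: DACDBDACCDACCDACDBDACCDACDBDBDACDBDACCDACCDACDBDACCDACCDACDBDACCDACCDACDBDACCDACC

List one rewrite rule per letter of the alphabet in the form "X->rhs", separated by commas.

  step 2 ⇒ step 3: DBDACDBDBDBDB ⇒ DA·CC·DA·C·DB·DA·CC·DA·CC·DA·CC·DA·CC
    A ↦ C
    B ↦ CC
    C ↦ DB
    D ↦ DA

A->C, B->CC, C->DB, D->DA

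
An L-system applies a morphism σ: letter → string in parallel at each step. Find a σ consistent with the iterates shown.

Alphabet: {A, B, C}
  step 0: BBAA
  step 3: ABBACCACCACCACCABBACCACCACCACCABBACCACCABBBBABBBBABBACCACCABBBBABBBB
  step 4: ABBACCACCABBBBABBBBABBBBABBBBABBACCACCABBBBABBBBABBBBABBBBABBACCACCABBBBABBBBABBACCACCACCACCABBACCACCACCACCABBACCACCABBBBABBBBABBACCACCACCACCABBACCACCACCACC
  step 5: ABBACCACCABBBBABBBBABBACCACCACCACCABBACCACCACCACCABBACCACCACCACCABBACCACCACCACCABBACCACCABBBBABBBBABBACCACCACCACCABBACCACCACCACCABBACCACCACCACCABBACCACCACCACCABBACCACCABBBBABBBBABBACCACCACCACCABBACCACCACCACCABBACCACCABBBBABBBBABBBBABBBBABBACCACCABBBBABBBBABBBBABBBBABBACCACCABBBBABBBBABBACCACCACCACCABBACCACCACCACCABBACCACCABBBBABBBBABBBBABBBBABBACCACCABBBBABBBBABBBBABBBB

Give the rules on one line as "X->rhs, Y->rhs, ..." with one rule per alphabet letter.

A->ABB, B->ACC, C->B

  step 4 ⇒ step 5: ABBACCACCABBBBABBBBABBBBABBBBABBACCACCABBBBABBBBABBBBABBBBABBACCACCABBBBABBBBABBACCACCACCACCABBACCACCACCACCABBACCACCABBBBABBBBABBACCACCACCACCABBACCACCACCACC ⇒ ABB·ACC·ACC·ABB·B·B·ABB·B·B·ABB·ACC·ACC·ACC·ACC·ABB·ACC·ACC·ACC·ACC·ABB·ACC·ACC·ACC·ACC·ABB·ACC·ACC·ACC·ACC·ABB·ACC·ACC·ABB·B·B·ABB·B·B·ABB·ACC·ACC·ACC·ACC·ABB·ACC·ACC·ACC·ACC·ABB·ACC·ACC·ACC·ACC·ABB·ACC·ACC·ACC·ACC·ABB·ACC·ACC·ABB·B·B·ABB·B·B·ABB·ACC·ACC·ACC·ACC·ABB·ACC·ACC·ACC·ACC·ABB·ACC·ACC·ABB·B·B·ABB·B·B·ABB·B·B·ABB·B·B·ABB·ACC·ACC·ABB·B·B·ABB·B·B·ABB·B·B·ABB·B·B·ABB·ACC·ACC·ABB·B·B·ABB·B·B·ABB·ACC·ACC·ACC·ACC·ABB·ACC·ACC·ACC·ACC·ABB·ACC·ACC·ABB·B·B·ABB·B·B·ABB·B·B·ABB·B·B·ABB·ACC·ACC·ABB·B·B·ABB·B·B·ABB·B·B·ABB·B·B
    A ↦ ABB
    B ↦ ACC
    C ↦ B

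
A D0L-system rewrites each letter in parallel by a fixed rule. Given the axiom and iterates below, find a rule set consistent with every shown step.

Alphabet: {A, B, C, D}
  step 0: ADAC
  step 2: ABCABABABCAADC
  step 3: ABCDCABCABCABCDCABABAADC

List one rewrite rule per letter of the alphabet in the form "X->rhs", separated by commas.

A->AB, B->C, C->DC, D->AA

  step 2 ⇒ step 3: ABCABABABCAADC ⇒ AB·C·DC·AB·C·AB·C·AB·C·DC·AB·AB·AA·DC
    A ↦ AB
    B ↦ C
    C ↦ DC
    D ↦ AA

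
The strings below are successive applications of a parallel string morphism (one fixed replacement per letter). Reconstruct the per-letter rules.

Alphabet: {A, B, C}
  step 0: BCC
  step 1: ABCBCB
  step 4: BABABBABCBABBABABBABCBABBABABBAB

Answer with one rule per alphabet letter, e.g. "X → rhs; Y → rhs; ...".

A->B, B->AB, C->CB

  step 0 ⇒ step 1: BCC ⇒ AB·CB·CB
    B ↦ AB
    C ↦ CB
    A ↦ B  (constrained at step 1)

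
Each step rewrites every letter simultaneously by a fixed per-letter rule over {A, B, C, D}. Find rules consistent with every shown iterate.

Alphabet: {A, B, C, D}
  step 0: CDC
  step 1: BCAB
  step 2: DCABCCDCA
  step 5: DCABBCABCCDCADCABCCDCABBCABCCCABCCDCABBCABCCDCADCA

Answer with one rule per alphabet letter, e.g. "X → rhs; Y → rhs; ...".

A->CC, B->DCA, C->B, D->CA

  step 1 ⇒ step 2: BCAB ⇒ DCA·B·CC·DCA
    A ↦ CC
    B ↦ DCA
    C ↦ B
  step 0 ⇒ step 1: CDC ⇒ B·CA·B
    D ↦ CA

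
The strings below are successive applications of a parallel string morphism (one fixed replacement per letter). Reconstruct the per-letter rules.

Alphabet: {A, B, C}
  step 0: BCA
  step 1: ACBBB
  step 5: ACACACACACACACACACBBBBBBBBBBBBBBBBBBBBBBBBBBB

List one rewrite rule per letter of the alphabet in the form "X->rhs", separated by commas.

  step 0 ⇒ step 1: BCA ⇒ AC·BB·B
    A ↦ B
    B ↦ AC
    C ↦ BB

A->B, B->AC, C->BB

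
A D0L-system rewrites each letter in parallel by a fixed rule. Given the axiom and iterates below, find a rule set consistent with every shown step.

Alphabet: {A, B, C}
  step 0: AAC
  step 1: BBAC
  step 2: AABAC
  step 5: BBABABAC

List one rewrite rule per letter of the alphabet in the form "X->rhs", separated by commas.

  step 1 ⇒ step 2: BBAC ⇒ A·A·B·AC
    A ↦ B
    B ↦ A
    C ↦ AC

A->B, B->A, C->AC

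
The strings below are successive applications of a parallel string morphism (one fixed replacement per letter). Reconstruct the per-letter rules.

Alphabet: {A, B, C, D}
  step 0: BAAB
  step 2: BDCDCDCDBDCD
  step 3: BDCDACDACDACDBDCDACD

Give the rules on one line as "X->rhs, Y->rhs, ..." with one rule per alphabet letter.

  step 2 ⇒ step 3: BDCDCDCDBDCD ⇒ BD·CD·A·CD·A·CD·A·CD·BD·CD·A·CD
    B ↦ BD
    C ↦ A
    D ↦ CD
    A ↦ D  (constrained at step 0)

A->D, B->BD, C->A, D->CD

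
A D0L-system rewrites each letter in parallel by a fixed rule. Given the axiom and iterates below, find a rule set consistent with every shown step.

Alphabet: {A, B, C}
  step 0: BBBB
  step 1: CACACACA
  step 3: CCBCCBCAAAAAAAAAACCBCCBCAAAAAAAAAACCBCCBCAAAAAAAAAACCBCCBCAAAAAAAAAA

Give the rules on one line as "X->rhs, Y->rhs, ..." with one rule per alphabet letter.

  step 0 ⇒ step 1: BBBB ⇒ CA·CA·CA·CA
    B ↦ CA
    A ↦ AAA  (constrained at step 1)
    C ↦ CCB  (constrained at step 1)

A->AAA, B->CA, C->CCB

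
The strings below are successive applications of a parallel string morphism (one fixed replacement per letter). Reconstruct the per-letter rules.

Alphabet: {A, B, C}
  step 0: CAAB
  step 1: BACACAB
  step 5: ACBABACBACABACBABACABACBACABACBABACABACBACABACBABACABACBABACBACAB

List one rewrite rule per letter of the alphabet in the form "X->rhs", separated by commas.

  step 0 ⇒ step 1: CAAB ⇒ B·AC·AC·AB
    A ↦ AC
    B ↦ AB
    C ↦ B

A->AC, B->AB, C->B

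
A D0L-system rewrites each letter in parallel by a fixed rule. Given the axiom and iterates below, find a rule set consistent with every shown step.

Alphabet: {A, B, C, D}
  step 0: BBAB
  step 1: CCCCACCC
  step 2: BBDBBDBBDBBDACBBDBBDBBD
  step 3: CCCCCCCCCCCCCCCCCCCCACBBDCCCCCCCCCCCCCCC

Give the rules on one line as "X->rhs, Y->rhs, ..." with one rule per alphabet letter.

A->AC, B->CC, C->BBD, D->C

  step 2 ⇒ step 3: BBDBBDBBDBBDACBBDBBDBBD ⇒ CC·CC·C·CC·CC·C·CC·CC·C·CC·CC·C·AC·BBD·CC·CC·C·CC·CC·C·CC·CC·C
    A ↦ AC
    B ↦ CC
    C ↦ BBD
    D ↦ C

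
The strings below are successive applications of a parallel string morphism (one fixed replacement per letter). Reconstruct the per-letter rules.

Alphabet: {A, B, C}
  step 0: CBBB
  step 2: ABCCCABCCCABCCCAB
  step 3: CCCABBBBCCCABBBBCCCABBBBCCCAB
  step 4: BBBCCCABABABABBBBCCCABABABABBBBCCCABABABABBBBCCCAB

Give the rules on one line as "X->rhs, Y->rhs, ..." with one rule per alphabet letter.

A->CCC, B->AB, C->B

  step 3 ⇒ step 4: CCCABBBBCCCABBBBCCCABBBBCCCAB ⇒ B·B·B·CCC·AB·AB·AB·AB·B·B·B·CCC·AB·AB·AB·AB·B·B·B·CCC·AB·AB·AB·AB·B·B·B·CCC·AB
    A ↦ CCC
    B ↦ AB
    C ↦ B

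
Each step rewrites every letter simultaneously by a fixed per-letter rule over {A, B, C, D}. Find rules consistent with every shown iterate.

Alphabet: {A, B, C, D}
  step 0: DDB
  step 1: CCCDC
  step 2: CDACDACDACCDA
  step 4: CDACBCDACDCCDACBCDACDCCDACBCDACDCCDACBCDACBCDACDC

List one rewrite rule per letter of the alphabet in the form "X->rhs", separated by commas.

  step 1 ⇒ step 2: CCCDC ⇒ CDA·CDA·CDA·C·CDA
    C ↦ CDA
    D ↦ C
    A ↦ B  (constrained at step 2)
  step 0 ⇒ step 1: DDB ⇒ C·C·CDC
    B ↦ CDC

A->B, B->CDC, C->CDA, D->C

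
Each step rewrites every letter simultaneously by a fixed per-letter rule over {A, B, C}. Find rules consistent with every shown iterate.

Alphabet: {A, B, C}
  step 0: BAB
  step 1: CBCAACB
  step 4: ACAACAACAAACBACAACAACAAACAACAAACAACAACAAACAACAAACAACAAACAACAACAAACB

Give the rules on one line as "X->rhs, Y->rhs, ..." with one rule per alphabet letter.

  step 0 ⇒ step 1: BAB ⇒ CB·CAA·CB
    A ↦ CAA
    B ↦ CB
    C ↦ A  (constrained at step 1)

A->CAA, B->CB, C->A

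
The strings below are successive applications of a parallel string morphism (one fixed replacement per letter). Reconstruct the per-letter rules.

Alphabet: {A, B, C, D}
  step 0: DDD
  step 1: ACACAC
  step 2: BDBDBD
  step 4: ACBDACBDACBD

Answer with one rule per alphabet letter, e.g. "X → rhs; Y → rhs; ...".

A->B, B->D, C->D, D->AC

  step 1 ⇒ step 2: ACACAC ⇒ B·D·B·D·B·D
    A ↦ B
    C ↦ D
    B ↦ D  (constrained at step 2)
  step 0 ⇒ step 1: DDD ⇒ AC·AC·AC
    D ↦ AC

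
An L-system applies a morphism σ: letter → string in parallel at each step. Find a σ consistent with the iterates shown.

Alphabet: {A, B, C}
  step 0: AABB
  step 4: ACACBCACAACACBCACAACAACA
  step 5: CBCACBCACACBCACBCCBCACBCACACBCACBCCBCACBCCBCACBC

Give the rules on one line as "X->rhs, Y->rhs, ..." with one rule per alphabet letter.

A->CBC, B->C, C->A

  step 4 ⇒ step 5: ACACBCACAACACBCACAACAACA ⇒ CBC·A·CBC·A·C·A·CBC·A·CBC·CBC·A·CBC·A·C·A·CBC·A·CBC·CBC·A·CBC·CBC·A·CBC
    A ↦ CBC
    B ↦ C
    C ↦ A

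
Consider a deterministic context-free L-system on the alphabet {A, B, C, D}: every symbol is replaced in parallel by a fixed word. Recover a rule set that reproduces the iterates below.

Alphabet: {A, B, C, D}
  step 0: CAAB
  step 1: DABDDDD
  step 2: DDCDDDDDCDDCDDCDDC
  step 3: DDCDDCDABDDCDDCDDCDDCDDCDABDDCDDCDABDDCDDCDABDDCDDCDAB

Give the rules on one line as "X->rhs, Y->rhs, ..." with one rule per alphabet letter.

  step 2 ⇒ step 3: DDCDDDDDCDDCDDCDDC ⇒ DDC·DDC·DAB·DDC·DDC·DDC·DDC·DDC·DAB·DDC·DDC·DAB·DDC·DDC·DAB·DDC·DDC·DAB
    C ↦ DAB
    D ↦ DDC
  step 0 ⇒ step 1: CAAB ⇒ DAB·D·D·DD
    A ↦ D
  step 0 ⇒ step 1: CAAB ⇒ DAB·D·D·DD
    B ↦ DD

A->D, B->DD, C->DAB, D->DDC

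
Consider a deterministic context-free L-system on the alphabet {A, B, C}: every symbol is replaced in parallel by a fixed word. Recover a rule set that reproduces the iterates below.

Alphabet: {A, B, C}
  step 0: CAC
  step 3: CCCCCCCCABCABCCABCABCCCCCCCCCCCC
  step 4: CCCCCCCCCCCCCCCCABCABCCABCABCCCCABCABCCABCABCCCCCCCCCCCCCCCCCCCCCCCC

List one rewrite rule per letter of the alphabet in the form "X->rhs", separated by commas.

A->ABC, B->AB, C->CC

  step 3 ⇒ step 4: CCCCCCCCABCABCCABCABCCCCCCCCCCCC ⇒ CC·CC·CC·CC·CC·CC·CC·CC·ABC·AB·CC·ABC·AB·CC·CC·ABC·AB·CC·ABC·AB·CC·CC·CC·CC·CC·CC·CC·CC·CC·CC·CC·CC
    A ↦ ABC
    B ↦ AB
    C ↦ CC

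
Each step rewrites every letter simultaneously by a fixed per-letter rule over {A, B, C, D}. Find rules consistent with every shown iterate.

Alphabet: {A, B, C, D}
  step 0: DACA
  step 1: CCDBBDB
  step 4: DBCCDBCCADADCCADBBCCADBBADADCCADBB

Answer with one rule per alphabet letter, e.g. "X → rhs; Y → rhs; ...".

  step 0 ⇒ step 1: DACA ⇒ CC·DB·B·DB
    A ↦ DB
    C ↦ B
    D ↦ CC
    B ↦ AD  (constrained at step 1)

A->DB, B->AD, C->B, D->CC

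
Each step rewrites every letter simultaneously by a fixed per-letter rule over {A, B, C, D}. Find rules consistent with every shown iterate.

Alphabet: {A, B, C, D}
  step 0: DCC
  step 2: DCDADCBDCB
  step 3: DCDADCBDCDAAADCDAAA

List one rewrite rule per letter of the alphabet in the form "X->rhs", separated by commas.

A->B, B->AA, C->DA, D->DC

  step 2 ⇒ step 3: DCDADCBDCB ⇒ DC·DA·DC·B·DC·DA·AA·DC·DA·AA
    A ↦ B
    B ↦ AA
    C ↦ DA
    D ↦ DC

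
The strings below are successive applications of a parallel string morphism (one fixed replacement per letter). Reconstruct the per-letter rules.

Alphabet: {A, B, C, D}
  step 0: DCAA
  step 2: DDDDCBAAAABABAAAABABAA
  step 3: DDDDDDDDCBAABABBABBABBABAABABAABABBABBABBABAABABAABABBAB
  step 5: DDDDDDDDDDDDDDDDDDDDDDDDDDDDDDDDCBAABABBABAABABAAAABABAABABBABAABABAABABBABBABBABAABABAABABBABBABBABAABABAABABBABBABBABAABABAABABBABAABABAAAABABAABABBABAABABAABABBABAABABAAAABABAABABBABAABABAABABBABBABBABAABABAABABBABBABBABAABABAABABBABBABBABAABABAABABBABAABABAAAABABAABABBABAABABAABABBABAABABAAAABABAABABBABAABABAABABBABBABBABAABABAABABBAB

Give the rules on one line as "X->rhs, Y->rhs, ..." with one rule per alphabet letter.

A->BAB, B->AA, C->CB, D->DD

  step 2 ⇒ step 3: DDDDCBAAAABABAAAABABAA ⇒ DD·DD·DD·DD·CB·AA·BAB·BAB·BAB·BAB·AA·BAB·AA·BAB·BAB·BAB·BAB·AA·BAB·AA·BAB·BAB
    A ↦ BAB
    B ↦ AA
    C ↦ CB
    D ↦ DD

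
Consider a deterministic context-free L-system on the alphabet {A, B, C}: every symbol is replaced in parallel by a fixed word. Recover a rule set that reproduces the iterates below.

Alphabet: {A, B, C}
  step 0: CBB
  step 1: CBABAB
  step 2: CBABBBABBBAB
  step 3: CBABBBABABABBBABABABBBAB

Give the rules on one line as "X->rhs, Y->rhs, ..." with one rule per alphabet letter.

  step 2 ⇒ step 3: CBABBBABBBAB ⇒ CB·AB·BB·AB·AB·AB·BB·AB·AB·AB·BB·AB
    A ↦ BB
    B ↦ AB
    C ↦ CB

A->BB, B->AB, C->CB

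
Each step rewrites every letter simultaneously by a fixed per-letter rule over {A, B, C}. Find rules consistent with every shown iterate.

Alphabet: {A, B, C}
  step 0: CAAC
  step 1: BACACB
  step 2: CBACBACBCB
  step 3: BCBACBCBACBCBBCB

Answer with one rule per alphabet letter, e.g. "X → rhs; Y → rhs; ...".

A->AC, B->CB, C->B

  step 2 ⇒ step 3: CBACBACBCB ⇒ B·CB·AC·B·CB·AC·B·CB·B·CB
    A ↦ AC
    B ↦ CB
    C ↦ B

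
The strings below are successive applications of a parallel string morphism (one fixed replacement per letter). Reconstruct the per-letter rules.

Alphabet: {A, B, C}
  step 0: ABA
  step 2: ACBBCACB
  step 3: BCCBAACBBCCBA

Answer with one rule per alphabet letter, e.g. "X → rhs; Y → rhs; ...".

  step 2 ⇒ step 3: ACBBCACB ⇒ BC·CB·A·A·CB·BC·CB·A
    A ↦ BC
    B ↦ A
    C ↦ CB

A->BC, B->A, C->CB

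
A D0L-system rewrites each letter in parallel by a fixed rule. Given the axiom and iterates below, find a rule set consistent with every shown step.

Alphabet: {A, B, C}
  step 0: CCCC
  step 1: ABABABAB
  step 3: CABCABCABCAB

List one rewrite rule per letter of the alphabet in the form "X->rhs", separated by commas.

  step 0 ⇒ step 1: CCCC ⇒ AB·AB·AB·AB
    C ↦ AB
    A ↦ B  (constrained at step 1)
    B ↦ C  (constrained at step 1)

A->B, B->C, C->AB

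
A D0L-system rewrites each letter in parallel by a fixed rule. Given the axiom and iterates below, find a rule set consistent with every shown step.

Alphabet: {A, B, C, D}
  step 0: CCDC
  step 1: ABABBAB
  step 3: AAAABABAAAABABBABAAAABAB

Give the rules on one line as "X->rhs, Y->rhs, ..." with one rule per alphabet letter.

A->AA, B->DC, C->AB, D->B

  step 0 ⇒ step 1: CCDC ⇒ AB·AB·B·AB
    C ↦ AB
    D ↦ B
    A ↦ AA  (constrained at step 1)
    B ↦ DC  (constrained at step 1)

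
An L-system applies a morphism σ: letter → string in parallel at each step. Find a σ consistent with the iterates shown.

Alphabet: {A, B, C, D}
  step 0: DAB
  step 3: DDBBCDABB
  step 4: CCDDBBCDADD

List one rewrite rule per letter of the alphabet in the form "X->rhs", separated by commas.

A->DA, B->D, C->BB, D->C

  step 3 ⇒ step 4: DDBBCDABB ⇒ C·C·D·D·BB·C·DA·D·D
    A ↦ DA
    B ↦ D
    C ↦ BB
    D ↦ C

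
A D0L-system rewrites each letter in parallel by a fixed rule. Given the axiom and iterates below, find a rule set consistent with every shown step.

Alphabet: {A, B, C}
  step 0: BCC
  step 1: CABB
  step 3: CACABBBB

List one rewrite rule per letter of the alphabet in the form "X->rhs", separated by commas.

  step 0 ⇒ step 1: BCC ⇒ CA·B·B
    B ↦ CA
    C ↦ B
    A ↦ B  (constrained at step 1)

A->B, B->CA, C->B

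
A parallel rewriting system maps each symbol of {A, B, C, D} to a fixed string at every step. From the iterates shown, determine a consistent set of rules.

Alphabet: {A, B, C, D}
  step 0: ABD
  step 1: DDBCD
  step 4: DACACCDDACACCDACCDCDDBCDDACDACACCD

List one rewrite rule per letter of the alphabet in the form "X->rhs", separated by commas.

A->D, B->DB, C->AC, D->CD

  step 0 ⇒ step 1: ABD ⇒ D·DB·CD
    A ↦ D
    B ↦ DB
    D ↦ CD
    C ↦ AC  (constrained at step 1)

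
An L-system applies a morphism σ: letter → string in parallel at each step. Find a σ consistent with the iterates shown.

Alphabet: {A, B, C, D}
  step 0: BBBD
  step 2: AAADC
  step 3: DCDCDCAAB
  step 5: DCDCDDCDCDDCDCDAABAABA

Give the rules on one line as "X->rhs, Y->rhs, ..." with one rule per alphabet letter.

  step 2 ⇒ step 3: AAADC ⇒ DC·DC·DC·A·AB
    A ↦ DC
    C ↦ AB
    D ↦ A
    B ↦ D  (constrained at step 0)

A->DC, B->D, C->AB, D->A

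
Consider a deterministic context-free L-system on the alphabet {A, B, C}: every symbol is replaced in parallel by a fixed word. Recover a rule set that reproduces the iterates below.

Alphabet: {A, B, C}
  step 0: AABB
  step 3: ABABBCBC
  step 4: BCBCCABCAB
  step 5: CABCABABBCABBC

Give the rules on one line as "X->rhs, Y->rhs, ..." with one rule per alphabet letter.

A->B, B->C, C->AB

  step 4 ⇒ step 5: BCBCCABCAB ⇒ C·AB·C·AB·AB·B·C·AB·B·C
    A ↦ B
    B ↦ C
    C ↦ AB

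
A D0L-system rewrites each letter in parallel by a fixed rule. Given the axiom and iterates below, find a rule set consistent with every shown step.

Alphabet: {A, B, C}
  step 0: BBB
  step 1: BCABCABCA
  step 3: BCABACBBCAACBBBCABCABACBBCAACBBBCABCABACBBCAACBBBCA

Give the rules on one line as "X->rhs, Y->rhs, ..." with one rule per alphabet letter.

  step 0 ⇒ step 1: BBB ⇒ BCA·BCA·BCA
    B ↦ BCA
    A ↦ ACB  (constrained at step 1)
    C ↦ B  (constrained at step 1)

A->ACB, B->BCA, C->B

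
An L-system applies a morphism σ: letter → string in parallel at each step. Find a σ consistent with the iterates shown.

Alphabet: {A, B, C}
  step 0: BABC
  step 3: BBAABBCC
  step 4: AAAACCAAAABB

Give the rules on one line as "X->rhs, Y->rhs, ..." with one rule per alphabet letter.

A->C, B->AA, C->B

  step 3 ⇒ step 4: BBAABBCC ⇒ AA·AA·C·C·AA·AA·B·B
    A ↦ C
    B ↦ AA
    C ↦ B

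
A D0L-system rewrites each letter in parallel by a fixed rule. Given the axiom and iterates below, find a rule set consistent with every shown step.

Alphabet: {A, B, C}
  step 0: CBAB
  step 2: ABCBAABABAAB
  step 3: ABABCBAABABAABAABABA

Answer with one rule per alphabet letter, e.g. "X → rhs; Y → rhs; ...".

  step 2 ⇒ step 3: ABCBAABABAAB ⇒ AB·A·BCB·A·AB·AB·A·AB·A·AB·AB·A
    A ↦ AB
    B ↦ A
    C ↦ BCB

A->AB, B->A, C->BCB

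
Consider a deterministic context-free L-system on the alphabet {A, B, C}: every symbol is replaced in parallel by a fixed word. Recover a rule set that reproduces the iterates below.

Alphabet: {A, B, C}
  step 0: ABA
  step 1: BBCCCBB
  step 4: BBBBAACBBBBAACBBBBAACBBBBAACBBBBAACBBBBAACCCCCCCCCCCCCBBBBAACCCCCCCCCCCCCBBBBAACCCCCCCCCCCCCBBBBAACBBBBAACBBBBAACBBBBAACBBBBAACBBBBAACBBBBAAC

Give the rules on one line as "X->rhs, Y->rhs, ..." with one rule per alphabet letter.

  step 0 ⇒ step 1: ABA ⇒ BB·CCC·BB
    A ↦ BB
    B ↦ CCC
    C ↦ AAC  (constrained at step 1)

A->BB, B->CCC, C->AAC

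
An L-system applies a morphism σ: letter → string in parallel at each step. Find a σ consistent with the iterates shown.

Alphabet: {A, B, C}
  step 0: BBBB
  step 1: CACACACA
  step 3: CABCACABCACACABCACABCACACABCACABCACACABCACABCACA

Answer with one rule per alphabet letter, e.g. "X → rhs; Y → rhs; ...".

A->ACA, B->CA, C->BC

  step 0 ⇒ step 1: BBBB ⇒ CA·CA·CA·CA
    B ↦ CA
    A ↦ ACA  (constrained at step 1)
    C ↦ BC  (constrained at step 1)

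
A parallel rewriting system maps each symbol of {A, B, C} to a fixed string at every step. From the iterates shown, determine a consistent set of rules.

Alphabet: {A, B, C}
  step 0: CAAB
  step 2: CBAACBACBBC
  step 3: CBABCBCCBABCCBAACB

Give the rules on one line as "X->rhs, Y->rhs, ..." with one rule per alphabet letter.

  step 2 ⇒ step 3: CBAACBACBBC ⇒ CB·A·BC·BC·CB·A·BC·CB·A·A·CB
    A ↦ BC
    B ↦ A
    C ↦ CB

A->BC, B->A, C->CB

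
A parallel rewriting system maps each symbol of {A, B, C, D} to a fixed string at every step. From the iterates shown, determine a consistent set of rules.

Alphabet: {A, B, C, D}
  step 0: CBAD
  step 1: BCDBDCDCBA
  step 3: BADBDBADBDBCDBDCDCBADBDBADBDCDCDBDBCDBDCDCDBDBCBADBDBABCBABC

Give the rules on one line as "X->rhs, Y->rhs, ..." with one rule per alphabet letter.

  step 0 ⇒ step 1: CBAD ⇒ BC·DBD·CDC·BA
    A ↦ CDC
    B ↦ DBD
    C ↦ BC
    D ↦ BA

A->CDC, B->DBD, C->BC, D->BA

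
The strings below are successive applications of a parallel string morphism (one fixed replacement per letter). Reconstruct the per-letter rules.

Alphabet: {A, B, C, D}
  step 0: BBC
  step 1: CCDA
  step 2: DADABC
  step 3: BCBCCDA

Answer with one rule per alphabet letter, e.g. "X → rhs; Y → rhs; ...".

A->C, B->C, C->DA, D->B

  step 2 ⇒ step 3: DADABC ⇒ B·C·B·C·C·DA
    A ↦ C
    B ↦ C
    C ↦ DA
    D ↦ B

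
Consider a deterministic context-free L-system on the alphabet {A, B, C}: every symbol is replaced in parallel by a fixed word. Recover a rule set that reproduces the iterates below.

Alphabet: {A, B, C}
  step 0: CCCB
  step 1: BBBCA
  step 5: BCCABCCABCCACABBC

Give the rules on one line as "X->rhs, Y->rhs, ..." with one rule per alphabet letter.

A->C, B->CA, C->B

  step 0 ⇒ step 1: CCCB ⇒ B·B·B·CA
    B ↦ CA
    C ↦ B
    A ↦ C  (constrained at step 1)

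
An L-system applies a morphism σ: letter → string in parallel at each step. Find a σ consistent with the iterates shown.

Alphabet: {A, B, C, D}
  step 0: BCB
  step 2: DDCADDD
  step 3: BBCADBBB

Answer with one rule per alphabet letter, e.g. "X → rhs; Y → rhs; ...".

  step 2 ⇒ step 3: DDCADDD ⇒ B·B·CA·D·B·B·B
    A ↦ D
    C ↦ CA
    D ↦ B
    B ↦ AA  (constrained at step 0)

A->D, B->AA, C->CA, D->B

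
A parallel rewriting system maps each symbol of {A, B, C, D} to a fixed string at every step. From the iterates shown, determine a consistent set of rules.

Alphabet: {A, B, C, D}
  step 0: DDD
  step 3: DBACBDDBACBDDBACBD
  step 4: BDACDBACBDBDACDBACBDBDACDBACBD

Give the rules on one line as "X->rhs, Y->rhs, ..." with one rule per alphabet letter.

  step 3 ⇒ step 4: DBACBDDBACBDDBACBD ⇒ BD·AC·D·B·AC·BD·BD·AC·D·B·AC·BD·BD·AC·D·B·AC·BD
    A ↦ D
    B ↦ AC
    C ↦ B
    D ↦ BD

A->D, B->AC, C->B, D->BD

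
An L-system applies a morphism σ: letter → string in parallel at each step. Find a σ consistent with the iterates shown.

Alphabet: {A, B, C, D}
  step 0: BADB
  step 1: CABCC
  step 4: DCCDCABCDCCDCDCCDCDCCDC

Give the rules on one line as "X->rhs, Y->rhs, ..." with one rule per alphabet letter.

A->AB, B->C, C->DC, D->C

  step 0 ⇒ step 1: BADB ⇒ C·AB·C·C
    A ↦ AB
    B ↦ C
    D ↦ C
    C ↦ DC  (constrained at step 1)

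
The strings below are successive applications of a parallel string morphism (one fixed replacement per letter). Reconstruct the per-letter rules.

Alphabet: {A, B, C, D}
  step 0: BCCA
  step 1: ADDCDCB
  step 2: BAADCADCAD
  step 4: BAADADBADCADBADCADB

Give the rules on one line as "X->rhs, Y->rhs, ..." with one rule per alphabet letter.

  step 1 ⇒ step 2: ADDCDCB ⇒ B·A·A·DC·A·DC·AD
    A ↦ B
    B ↦ AD
    C ↦ DC
    D ↦ A

A->B, B->AD, C->DC, D->A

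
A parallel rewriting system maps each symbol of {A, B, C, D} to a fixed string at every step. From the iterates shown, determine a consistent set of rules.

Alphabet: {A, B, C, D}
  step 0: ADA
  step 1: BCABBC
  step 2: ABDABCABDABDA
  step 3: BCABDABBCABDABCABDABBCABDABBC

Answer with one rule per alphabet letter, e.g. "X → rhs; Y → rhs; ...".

A->BC, B->ABD, C->A, D->AB

  step 2 ⇒ step 3: ABDABCABDABDA ⇒ BC·ABD·AB·BC·ABD·A·BC·ABD·AB·BC·ABD·AB·BC
    A ↦ BC
    B ↦ ABD
    C ↦ A
    D ↦ AB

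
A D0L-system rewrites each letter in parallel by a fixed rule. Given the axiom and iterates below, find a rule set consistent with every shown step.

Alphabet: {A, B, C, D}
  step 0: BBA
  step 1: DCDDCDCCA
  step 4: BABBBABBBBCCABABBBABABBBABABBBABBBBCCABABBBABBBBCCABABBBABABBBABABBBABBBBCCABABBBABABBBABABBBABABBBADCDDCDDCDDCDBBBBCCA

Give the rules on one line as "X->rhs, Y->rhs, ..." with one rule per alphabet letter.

  step 0 ⇒ step 1: BBA ⇒ DCD·DCD·CCA
    A ↦ CCA
    B ↦ DCD
    C ↦ BB  (constrained at step 1)
    D ↦ BA  (constrained at step 1)

A->CCA, B->DCD, C->BB, D->BA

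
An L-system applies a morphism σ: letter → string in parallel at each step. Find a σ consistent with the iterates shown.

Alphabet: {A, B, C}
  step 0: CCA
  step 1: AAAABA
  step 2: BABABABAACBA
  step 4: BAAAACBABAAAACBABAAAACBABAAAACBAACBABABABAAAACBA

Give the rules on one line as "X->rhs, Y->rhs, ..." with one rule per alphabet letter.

  step 1 ⇒ step 2: AAAABA ⇒ BA·BA·BA·BA·AC·BA
    A ↦ BA
    B ↦ AC
  step 0 ⇒ step 1: CCA ⇒ AA·AA·BA
    C ↦ AA

A->BA, B->AC, C->AA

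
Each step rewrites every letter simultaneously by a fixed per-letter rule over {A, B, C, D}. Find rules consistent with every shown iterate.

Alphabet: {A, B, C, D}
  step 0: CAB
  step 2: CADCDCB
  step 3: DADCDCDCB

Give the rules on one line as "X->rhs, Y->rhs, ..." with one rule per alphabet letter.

  step 2 ⇒ step 3: CADCDCB ⇒ D·AD·C·D·C·D·CB
    A ↦ AD
    B ↦ CB
    C ↦ D
    D ↦ C

A->AD, B->CB, C->D, D->C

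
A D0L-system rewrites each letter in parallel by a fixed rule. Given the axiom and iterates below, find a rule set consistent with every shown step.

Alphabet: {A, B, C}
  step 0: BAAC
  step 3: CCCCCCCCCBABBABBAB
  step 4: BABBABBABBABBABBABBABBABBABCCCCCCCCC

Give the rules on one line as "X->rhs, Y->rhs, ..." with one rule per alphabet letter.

  step 3 ⇒ step 4: CCCCCCCCCBABBABBAB ⇒ BAB·BAB·BAB·BAB·BAB·BAB·BAB·BAB·BAB·C·C·C·C·C·C·C·C·C
    A ↦ C
    B ↦ C
    C ↦ BAB

A->C, B->C, C->BAB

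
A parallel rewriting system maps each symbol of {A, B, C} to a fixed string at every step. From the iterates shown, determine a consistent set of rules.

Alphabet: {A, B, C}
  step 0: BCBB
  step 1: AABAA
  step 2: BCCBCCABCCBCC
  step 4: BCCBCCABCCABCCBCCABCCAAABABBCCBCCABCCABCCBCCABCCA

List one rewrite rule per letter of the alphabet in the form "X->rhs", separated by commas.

  step 1 ⇒ step 2: AABAA ⇒ BCC·BCC·A·BCC·BCC
    A ↦ BCC
    B ↦ A
  step 0 ⇒ step 1: BCBB ⇒ A·AB·A·A
    C ↦ AB

A->BCC, B->A, C->AB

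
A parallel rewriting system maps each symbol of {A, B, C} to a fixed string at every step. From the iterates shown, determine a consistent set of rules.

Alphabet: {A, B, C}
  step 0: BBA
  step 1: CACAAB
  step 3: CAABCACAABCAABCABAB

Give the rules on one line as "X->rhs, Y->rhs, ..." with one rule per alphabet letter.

A->AB, B->CA, C->B

  step 0 ⇒ step 1: BBA ⇒ CA·CA·AB
    A ↦ AB
    B ↦ CA
    C ↦ B  (constrained at step 1)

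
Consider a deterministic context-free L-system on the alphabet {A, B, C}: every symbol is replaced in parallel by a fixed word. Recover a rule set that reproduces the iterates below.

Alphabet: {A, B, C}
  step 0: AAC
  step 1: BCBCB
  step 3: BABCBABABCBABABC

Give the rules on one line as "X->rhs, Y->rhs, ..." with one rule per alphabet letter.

A->BC, B->BA, C->B

  step 0 ⇒ step 1: AAC ⇒ BC·BC·B
    A ↦ BC
    C ↦ B
    B ↦ BA  (constrained at step 1)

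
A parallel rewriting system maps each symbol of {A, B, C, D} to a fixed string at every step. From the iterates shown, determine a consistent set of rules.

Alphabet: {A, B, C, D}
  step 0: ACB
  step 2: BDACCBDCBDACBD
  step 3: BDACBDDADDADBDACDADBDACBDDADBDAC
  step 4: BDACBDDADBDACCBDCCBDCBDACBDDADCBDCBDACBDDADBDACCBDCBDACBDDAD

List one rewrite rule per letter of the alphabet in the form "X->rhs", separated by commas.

A->BD, B->BDA, C->DAD, D->C

  step 3 ⇒ step 4: BDACBDDADDADBDACDADBDACBDDADBDAC ⇒ BDA·C·BD·DAD·BDA·C·C·BD·C·C·BD·C·BDA·C·BD·DAD·C·BD·C·BDA·C·BD·DAD·BDA·C·C·BD·C·BDA·C·BD·DAD
    A ↦ BD
    B ↦ BDA
    C ↦ DAD
    D ↦ C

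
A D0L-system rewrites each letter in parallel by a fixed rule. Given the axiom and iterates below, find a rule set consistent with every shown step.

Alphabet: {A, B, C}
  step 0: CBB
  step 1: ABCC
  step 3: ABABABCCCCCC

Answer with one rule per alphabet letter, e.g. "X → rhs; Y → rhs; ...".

A->CC, B->C, C->AB

  step 0 ⇒ step 1: CBB ⇒ AB·C·C
    B ↦ C
    C ↦ AB
    A ↦ CC  (constrained at step 1)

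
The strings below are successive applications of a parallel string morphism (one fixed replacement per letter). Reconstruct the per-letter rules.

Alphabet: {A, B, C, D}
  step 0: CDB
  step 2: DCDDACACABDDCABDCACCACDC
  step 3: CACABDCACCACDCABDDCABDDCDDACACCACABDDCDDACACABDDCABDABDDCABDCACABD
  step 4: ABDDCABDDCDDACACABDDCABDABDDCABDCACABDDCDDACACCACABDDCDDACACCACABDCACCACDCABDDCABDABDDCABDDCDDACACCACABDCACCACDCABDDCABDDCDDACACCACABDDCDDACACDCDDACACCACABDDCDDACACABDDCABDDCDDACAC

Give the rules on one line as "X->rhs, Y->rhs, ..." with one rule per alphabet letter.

A->DC, B->DDA, C->ABD, D->CAC

  step 3 ⇒ step 4: CACABDCACCACDCABDDCABDDCDDACACCACABDDCDDACACABDDCABDABDDCABDCACABD ⇒ ABD·DC·ABD·DC·DDA·CAC·ABD·DC·ABD·ABD·DC·ABD·CAC·ABD·DC·DDA·CAC·CAC·ABD·DC·DDA·CAC·CAC·ABD·CAC·CAC·DC·ABD·DC·ABD·ABD·DC·ABD·DC·DDA·CAC·CAC·ABD·CAC·CAC·DC·ABD·DC·ABD·DC·DDA·CAC·CAC·ABD·DC·DDA·CAC·DC·DDA·CAC·CAC·ABD·DC·DDA·CAC·ABD·DC·ABD·DC·DDA·CAC
    A ↦ DC
    B ↦ DDA
    C ↦ ABD
    D ↦ CAC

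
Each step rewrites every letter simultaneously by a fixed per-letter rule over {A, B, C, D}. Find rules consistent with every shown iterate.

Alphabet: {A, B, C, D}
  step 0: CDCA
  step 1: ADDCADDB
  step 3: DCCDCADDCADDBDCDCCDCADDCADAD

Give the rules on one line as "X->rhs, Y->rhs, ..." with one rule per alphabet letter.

A->DB, B->C, C->AD, D->DC

  step 0 ⇒ step 1: CDCA ⇒ AD·DC·AD·DB
    A ↦ DB
    C ↦ AD
    D ↦ DC
    B ↦ C  (constrained at step 1)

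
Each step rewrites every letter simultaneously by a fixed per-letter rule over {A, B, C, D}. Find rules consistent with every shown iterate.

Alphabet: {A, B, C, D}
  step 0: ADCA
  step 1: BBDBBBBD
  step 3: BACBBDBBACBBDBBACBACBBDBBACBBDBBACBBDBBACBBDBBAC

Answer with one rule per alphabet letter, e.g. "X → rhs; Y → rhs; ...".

A->BBD, B->BAC, C->B, D->B

  step 0 ⇒ step 1: ADCA ⇒ BBD·B·B·BBD
    A ↦ BBD
    C ↦ B
    D ↦ B
    B ↦ BAC  (constrained at step 1)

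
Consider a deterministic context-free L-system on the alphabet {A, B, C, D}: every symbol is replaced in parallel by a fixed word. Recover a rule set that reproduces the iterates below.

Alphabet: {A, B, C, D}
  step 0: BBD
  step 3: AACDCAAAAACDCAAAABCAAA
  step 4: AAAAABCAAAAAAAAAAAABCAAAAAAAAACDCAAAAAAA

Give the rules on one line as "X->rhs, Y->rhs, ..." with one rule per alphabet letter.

A->AA, B->CDC, C->A, D->BC

  step 3 ⇒ step 4: AACDCAAAAACDCAAAABCAAA ⇒ AA·AA·A·BC·A·AA·AA·AA·AA·AA·A·BC·A·AA·AA·AA·AA·CDC·A·AA·AA·AA
    A ↦ AA
    B ↦ CDC
    C ↦ A
    D ↦ BC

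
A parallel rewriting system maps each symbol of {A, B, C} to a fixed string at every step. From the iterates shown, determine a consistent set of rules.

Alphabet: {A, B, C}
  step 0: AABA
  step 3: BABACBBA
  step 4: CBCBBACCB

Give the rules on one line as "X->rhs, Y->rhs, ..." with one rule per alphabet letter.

  step 3 ⇒ step 4: BABACBBA ⇒ C·B·C·B·BA·C·C·B
    A ↦ B
    B ↦ C
    C ↦ BA

A->B, B->C, C->BA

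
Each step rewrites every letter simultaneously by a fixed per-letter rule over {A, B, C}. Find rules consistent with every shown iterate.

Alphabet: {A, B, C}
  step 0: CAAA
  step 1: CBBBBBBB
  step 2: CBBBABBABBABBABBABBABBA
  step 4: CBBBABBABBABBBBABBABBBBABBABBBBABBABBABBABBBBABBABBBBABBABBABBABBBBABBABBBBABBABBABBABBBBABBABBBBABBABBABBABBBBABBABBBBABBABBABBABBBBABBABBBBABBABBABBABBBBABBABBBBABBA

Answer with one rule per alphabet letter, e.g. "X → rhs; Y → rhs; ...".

  step 1 ⇒ step 2: CBBBBBBB ⇒ CB·BBA·BBA·BBA·BBA·BBA·BBA·BBA
    B ↦ BBA
    C ↦ CB
  step 0 ⇒ step 1: CAAA ⇒ CB·BB·BB·BB
    A ↦ BB

A->BB, B->BBA, C->CB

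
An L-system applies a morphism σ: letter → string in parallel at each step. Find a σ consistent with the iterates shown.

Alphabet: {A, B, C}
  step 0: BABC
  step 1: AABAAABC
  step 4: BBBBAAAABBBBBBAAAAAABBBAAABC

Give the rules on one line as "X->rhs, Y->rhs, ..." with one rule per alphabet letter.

A->B, B->AA, C->ABC

  step 0 ⇒ step 1: BABC ⇒ AA·B·AA·ABC
    A ↦ B
    B ↦ AA
    C ↦ ABC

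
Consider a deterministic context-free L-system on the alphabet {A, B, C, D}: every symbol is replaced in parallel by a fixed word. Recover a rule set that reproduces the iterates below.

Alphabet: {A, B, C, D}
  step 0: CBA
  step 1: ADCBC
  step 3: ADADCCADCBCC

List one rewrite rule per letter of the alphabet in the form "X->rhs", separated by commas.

  step 0 ⇒ step 1: CBA ⇒ AD·CB·C
    A ↦ C
    B ↦ CB
    C ↦ AD
    D ↦ C  (constrained at step 1)

A->C, B->CB, C->AD, D->C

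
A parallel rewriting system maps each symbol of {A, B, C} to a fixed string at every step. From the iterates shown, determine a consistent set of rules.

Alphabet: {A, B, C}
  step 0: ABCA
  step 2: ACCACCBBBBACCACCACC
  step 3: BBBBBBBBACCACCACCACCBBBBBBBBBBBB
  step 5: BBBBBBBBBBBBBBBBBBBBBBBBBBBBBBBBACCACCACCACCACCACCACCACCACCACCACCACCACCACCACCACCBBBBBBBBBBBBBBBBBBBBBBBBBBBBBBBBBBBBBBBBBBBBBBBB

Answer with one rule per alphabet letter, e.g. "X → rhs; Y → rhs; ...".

A->BB, B->ACC, C->B

  step 2 ⇒ step 3: ACCACCBBBBACCACCACC ⇒ BB·B·B·BB·B·B·ACC·ACC·ACC·ACC·BB·B·B·BB·B·B·BB·B·B
    A ↦ BB
    B ↦ ACC
    C ↦ B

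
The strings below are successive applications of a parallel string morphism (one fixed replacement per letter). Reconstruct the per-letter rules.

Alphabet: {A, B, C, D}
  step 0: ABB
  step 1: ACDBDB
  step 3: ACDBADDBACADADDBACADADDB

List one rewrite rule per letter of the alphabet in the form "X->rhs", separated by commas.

  step 0 ⇒ step 1: ABB ⇒ AC·DB·DB
    A ↦ AC
    B ↦ DB
    C ↦ DB  (constrained at step 1)
    D ↦ AD  (constrained at step 1)

A->AC, B->DB, C->DB, D->AD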